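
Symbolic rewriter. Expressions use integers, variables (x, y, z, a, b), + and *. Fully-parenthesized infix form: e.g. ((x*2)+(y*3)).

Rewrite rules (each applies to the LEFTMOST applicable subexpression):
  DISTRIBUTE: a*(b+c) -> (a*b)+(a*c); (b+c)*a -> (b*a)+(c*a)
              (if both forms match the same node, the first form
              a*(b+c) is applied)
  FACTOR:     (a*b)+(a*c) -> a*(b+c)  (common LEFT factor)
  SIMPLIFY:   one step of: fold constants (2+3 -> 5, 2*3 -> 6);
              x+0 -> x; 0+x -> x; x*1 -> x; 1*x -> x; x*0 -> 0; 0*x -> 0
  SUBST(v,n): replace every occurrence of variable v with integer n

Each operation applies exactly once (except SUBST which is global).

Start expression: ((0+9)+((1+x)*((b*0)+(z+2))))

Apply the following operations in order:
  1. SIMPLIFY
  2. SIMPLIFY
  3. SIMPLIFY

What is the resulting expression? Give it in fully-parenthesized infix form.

Answer: (9+((1+x)*(z+2)))

Derivation:
Start: ((0+9)+((1+x)*((b*0)+(z+2))))
Apply SIMPLIFY at L (target: (0+9)): ((0+9)+((1+x)*((b*0)+(z+2)))) -> (9+((1+x)*((b*0)+(z+2))))
Apply SIMPLIFY at RRL (target: (b*0)): (9+((1+x)*((b*0)+(z+2)))) -> (9+((1+x)*(0+(z+2))))
Apply SIMPLIFY at RR (target: (0+(z+2))): (9+((1+x)*(0+(z+2)))) -> (9+((1+x)*(z+2)))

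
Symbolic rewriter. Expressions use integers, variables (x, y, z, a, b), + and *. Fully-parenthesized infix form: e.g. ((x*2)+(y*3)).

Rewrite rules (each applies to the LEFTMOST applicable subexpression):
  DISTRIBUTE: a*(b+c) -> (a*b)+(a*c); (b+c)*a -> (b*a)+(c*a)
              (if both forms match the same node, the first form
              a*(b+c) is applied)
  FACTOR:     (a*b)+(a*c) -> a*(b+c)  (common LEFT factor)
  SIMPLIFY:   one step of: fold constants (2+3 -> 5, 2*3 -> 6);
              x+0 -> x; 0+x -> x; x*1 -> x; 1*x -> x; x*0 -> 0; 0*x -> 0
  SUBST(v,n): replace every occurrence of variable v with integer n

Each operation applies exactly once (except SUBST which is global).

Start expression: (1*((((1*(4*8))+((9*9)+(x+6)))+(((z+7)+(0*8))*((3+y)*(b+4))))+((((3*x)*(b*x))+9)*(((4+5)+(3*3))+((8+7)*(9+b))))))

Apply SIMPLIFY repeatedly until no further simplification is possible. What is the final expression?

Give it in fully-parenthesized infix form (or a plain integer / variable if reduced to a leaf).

Answer: (((32+(81+(x+6)))+((z+7)*((3+y)*(b+4))))+((((3*x)*(b*x))+9)*(18+(15*(9+b)))))

Derivation:
Start: (1*((((1*(4*8))+((9*9)+(x+6)))+(((z+7)+(0*8))*((3+y)*(b+4))))+((((3*x)*(b*x))+9)*(((4+5)+(3*3))+((8+7)*(9+b))))))
Step 1: at root: (1*((((1*(4*8))+((9*9)+(x+6)))+(((z+7)+(0*8))*((3+y)*(b+4))))+((((3*x)*(b*x))+9)*(((4+5)+(3*3))+((8+7)*(9+b)))))) -> ((((1*(4*8))+((9*9)+(x+6)))+(((z+7)+(0*8))*((3+y)*(b+4))))+((((3*x)*(b*x))+9)*(((4+5)+(3*3))+((8+7)*(9+b))))); overall: (1*((((1*(4*8))+((9*9)+(x+6)))+(((z+7)+(0*8))*((3+y)*(b+4))))+((((3*x)*(b*x))+9)*(((4+5)+(3*3))+((8+7)*(9+b)))))) -> ((((1*(4*8))+((9*9)+(x+6)))+(((z+7)+(0*8))*((3+y)*(b+4))))+((((3*x)*(b*x))+9)*(((4+5)+(3*3))+((8+7)*(9+b)))))
Step 2: at LLL: (1*(4*8)) -> (4*8); overall: ((((1*(4*8))+((9*9)+(x+6)))+(((z+7)+(0*8))*((3+y)*(b+4))))+((((3*x)*(b*x))+9)*(((4+5)+(3*3))+((8+7)*(9+b))))) -> ((((4*8)+((9*9)+(x+6)))+(((z+7)+(0*8))*((3+y)*(b+4))))+((((3*x)*(b*x))+9)*(((4+5)+(3*3))+((8+7)*(9+b)))))
Step 3: at LLL: (4*8) -> 32; overall: ((((4*8)+((9*9)+(x+6)))+(((z+7)+(0*8))*((3+y)*(b+4))))+((((3*x)*(b*x))+9)*(((4+5)+(3*3))+((8+7)*(9+b))))) -> (((32+((9*9)+(x+6)))+(((z+7)+(0*8))*((3+y)*(b+4))))+((((3*x)*(b*x))+9)*(((4+5)+(3*3))+((8+7)*(9+b)))))
Step 4: at LLRL: (9*9) -> 81; overall: (((32+((9*9)+(x+6)))+(((z+7)+(0*8))*((3+y)*(b+4))))+((((3*x)*(b*x))+9)*(((4+5)+(3*3))+((8+7)*(9+b))))) -> (((32+(81+(x+6)))+(((z+7)+(0*8))*((3+y)*(b+4))))+((((3*x)*(b*x))+9)*(((4+5)+(3*3))+((8+7)*(9+b)))))
Step 5: at LRLR: (0*8) -> 0; overall: (((32+(81+(x+6)))+(((z+7)+(0*8))*((3+y)*(b+4))))+((((3*x)*(b*x))+9)*(((4+5)+(3*3))+((8+7)*(9+b))))) -> (((32+(81+(x+6)))+(((z+7)+0)*((3+y)*(b+4))))+((((3*x)*(b*x))+9)*(((4+5)+(3*3))+((8+7)*(9+b)))))
Step 6: at LRL: ((z+7)+0) -> (z+7); overall: (((32+(81+(x+6)))+(((z+7)+0)*((3+y)*(b+4))))+((((3*x)*(b*x))+9)*(((4+5)+(3*3))+((8+7)*(9+b))))) -> (((32+(81+(x+6)))+((z+7)*((3+y)*(b+4))))+((((3*x)*(b*x))+9)*(((4+5)+(3*3))+((8+7)*(9+b)))))
Step 7: at RRLL: (4+5) -> 9; overall: (((32+(81+(x+6)))+((z+7)*((3+y)*(b+4))))+((((3*x)*(b*x))+9)*(((4+5)+(3*3))+((8+7)*(9+b))))) -> (((32+(81+(x+6)))+((z+7)*((3+y)*(b+4))))+((((3*x)*(b*x))+9)*((9+(3*3))+((8+7)*(9+b)))))
Step 8: at RRLR: (3*3) -> 9; overall: (((32+(81+(x+6)))+((z+7)*((3+y)*(b+4))))+((((3*x)*(b*x))+9)*((9+(3*3))+((8+7)*(9+b))))) -> (((32+(81+(x+6)))+((z+7)*((3+y)*(b+4))))+((((3*x)*(b*x))+9)*((9+9)+((8+7)*(9+b)))))
Step 9: at RRL: (9+9) -> 18; overall: (((32+(81+(x+6)))+((z+7)*((3+y)*(b+4))))+((((3*x)*(b*x))+9)*((9+9)+((8+7)*(9+b))))) -> (((32+(81+(x+6)))+((z+7)*((3+y)*(b+4))))+((((3*x)*(b*x))+9)*(18+((8+7)*(9+b)))))
Step 10: at RRRL: (8+7) -> 15; overall: (((32+(81+(x+6)))+((z+7)*((3+y)*(b+4))))+((((3*x)*(b*x))+9)*(18+((8+7)*(9+b))))) -> (((32+(81+(x+6)))+((z+7)*((3+y)*(b+4))))+((((3*x)*(b*x))+9)*(18+(15*(9+b)))))
Fixed point: (((32+(81+(x+6)))+((z+7)*((3+y)*(b+4))))+((((3*x)*(b*x))+9)*(18+(15*(9+b)))))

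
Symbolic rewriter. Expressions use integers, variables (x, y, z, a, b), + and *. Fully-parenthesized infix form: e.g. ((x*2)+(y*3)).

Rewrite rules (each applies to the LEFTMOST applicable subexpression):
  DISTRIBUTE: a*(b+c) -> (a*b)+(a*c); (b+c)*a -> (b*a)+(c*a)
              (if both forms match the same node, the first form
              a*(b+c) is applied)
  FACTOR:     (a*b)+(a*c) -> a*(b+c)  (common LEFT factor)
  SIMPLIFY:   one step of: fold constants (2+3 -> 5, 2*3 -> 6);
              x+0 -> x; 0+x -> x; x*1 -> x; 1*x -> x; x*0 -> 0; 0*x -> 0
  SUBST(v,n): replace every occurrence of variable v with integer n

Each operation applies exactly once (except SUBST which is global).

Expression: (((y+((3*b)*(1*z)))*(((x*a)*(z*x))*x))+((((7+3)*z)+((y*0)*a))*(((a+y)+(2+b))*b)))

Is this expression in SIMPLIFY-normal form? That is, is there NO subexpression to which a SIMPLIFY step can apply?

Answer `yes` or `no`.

Expression: (((y+((3*b)*(1*z)))*(((x*a)*(z*x))*x))+((((7+3)*z)+((y*0)*a))*(((a+y)+(2+b))*b)))
Scanning for simplifiable subexpressions (pre-order)...
  at root: (((y+((3*b)*(1*z)))*(((x*a)*(z*x))*x))+((((7+3)*z)+((y*0)*a))*(((a+y)+(2+b))*b))) (not simplifiable)
  at L: ((y+((3*b)*(1*z)))*(((x*a)*(z*x))*x)) (not simplifiable)
  at LL: (y+((3*b)*(1*z))) (not simplifiable)
  at LLR: ((3*b)*(1*z)) (not simplifiable)
  at LLRL: (3*b) (not simplifiable)
  at LLRR: (1*z) (SIMPLIFIABLE)
  at LR: (((x*a)*(z*x))*x) (not simplifiable)
  at LRL: ((x*a)*(z*x)) (not simplifiable)
  at LRLL: (x*a) (not simplifiable)
  at LRLR: (z*x) (not simplifiable)
  at R: ((((7+3)*z)+((y*0)*a))*(((a+y)+(2+b))*b)) (not simplifiable)
  at RL: (((7+3)*z)+((y*0)*a)) (not simplifiable)
  at RLL: ((7+3)*z) (not simplifiable)
  at RLLL: (7+3) (SIMPLIFIABLE)
  at RLR: ((y*0)*a) (not simplifiable)
  at RLRL: (y*0) (SIMPLIFIABLE)
  at RR: (((a+y)+(2+b))*b) (not simplifiable)
  at RRL: ((a+y)+(2+b)) (not simplifiable)
  at RRLL: (a+y) (not simplifiable)
  at RRLR: (2+b) (not simplifiable)
Found simplifiable subexpr at path LLRR: (1*z)
One SIMPLIFY step would give: (((y+((3*b)*z))*(((x*a)*(z*x))*x))+((((7+3)*z)+((y*0)*a))*(((a+y)+(2+b))*b)))
-> NOT in normal form.

Answer: no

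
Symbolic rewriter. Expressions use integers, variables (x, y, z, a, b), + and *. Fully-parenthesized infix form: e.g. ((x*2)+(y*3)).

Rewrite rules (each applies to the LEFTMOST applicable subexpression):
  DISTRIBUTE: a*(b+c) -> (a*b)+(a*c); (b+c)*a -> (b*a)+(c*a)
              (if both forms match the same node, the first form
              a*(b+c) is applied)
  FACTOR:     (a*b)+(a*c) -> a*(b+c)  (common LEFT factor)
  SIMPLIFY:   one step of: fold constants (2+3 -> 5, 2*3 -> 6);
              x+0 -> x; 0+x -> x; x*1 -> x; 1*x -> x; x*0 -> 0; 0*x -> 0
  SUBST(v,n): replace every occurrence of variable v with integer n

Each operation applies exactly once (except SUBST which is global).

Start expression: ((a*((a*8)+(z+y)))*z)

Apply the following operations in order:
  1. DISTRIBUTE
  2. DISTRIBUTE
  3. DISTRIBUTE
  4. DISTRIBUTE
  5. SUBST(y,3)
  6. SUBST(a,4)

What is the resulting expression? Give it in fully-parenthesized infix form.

Start: ((a*((a*8)+(z+y)))*z)
Apply DISTRIBUTE at L (target: (a*((a*8)+(z+y)))): ((a*((a*8)+(z+y)))*z) -> (((a*(a*8))+(a*(z+y)))*z)
Apply DISTRIBUTE at root (target: (((a*(a*8))+(a*(z+y)))*z)): (((a*(a*8))+(a*(z+y)))*z) -> (((a*(a*8))*z)+((a*(z+y))*z))
Apply DISTRIBUTE at RL (target: (a*(z+y))): (((a*(a*8))*z)+((a*(z+y))*z)) -> (((a*(a*8))*z)+(((a*z)+(a*y))*z))
Apply DISTRIBUTE at R (target: (((a*z)+(a*y))*z)): (((a*(a*8))*z)+(((a*z)+(a*y))*z)) -> (((a*(a*8))*z)+(((a*z)*z)+((a*y)*z)))
Apply SUBST(y,3): (((a*(a*8))*z)+(((a*z)*z)+((a*y)*z))) -> (((a*(a*8))*z)+(((a*z)*z)+((a*3)*z)))
Apply SUBST(a,4): (((a*(a*8))*z)+(((a*z)*z)+((a*3)*z))) -> (((4*(4*8))*z)+(((4*z)*z)+((4*3)*z)))

Answer: (((4*(4*8))*z)+(((4*z)*z)+((4*3)*z)))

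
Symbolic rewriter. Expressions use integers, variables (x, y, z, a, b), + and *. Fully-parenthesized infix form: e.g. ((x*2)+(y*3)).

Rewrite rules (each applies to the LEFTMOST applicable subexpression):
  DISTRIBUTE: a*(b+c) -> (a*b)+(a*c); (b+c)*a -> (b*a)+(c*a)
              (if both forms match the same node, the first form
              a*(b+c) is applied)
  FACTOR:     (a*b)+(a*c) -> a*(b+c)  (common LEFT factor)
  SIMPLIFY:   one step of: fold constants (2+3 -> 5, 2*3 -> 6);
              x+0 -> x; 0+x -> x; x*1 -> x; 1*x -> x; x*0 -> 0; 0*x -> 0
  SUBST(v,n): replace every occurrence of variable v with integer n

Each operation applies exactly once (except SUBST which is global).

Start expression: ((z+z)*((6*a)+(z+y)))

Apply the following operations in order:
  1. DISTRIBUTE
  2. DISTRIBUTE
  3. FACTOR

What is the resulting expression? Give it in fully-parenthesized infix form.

Answer: ((z*((6*a)+(6*a)))+((z+z)*(z+y)))

Derivation:
Start: ((z+z)*((6*a)+(z+y)))
Apply DISTRIBUTE at root (target: ((z+z)*((6*a)+(z+y)))): ((z+z)*((6*a)+(z+y))) -> (((z+z)*(6*a))+((z+z)*(z+y)))
Apply DISTRIBUTE at L (target: ((z+z)*(6*a))): (((z+z)*(6*a))+((z+z)*(z+y))) -> (((z*(6*a))+(z*(6*a)))+((z+z)*(z+y)))
Apply FACTOR at L (target: ((z*(6*a))+(z*(6*a)))): (((z*(6*a))+(z*(6*a)))+((z+z)*(z+y))) -> ((z*((6*a)+(6*a)))+((z+z)*(z+y)))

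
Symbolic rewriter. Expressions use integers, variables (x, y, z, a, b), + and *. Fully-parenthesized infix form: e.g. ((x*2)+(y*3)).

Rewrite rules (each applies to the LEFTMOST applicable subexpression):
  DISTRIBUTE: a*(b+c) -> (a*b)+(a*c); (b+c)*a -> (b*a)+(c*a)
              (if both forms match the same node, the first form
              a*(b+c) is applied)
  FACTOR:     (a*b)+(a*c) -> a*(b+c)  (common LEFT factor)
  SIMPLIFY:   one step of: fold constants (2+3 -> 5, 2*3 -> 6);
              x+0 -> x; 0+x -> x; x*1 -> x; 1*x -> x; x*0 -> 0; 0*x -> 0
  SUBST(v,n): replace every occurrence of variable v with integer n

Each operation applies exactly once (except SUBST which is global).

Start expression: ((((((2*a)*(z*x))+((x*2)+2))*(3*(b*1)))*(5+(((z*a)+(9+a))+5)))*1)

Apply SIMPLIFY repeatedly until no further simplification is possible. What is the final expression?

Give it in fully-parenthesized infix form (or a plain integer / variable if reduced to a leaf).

Start: ((((((2*a)*(z*x))+((x*2)+2))*(3*(b*1)))*(5+(((z*a)+(9+a))+5)))*1)
Step 1: at root: ((((((2*a)*(z*x))+((x*2)+2))*(3*(b*1)))*(5+(((z*a)+(9+a))+5)))*1) -> (((((2*a)*(z*x))+((x*2)+2))*(3*(b*1)))*(5+(((z*a)+(9+a))+5))); overall: ((((((2*a)*(z*x))+((x*2)+2))*(3*(b*1)))*(5+(((z*a)+(9+a))+5)))*1) -> (((((2*a)*(z*x))+((x*2)+2))*(3*(b*1)))*(5+(((z*a)+(9+a))+5)))
Step 2: at LRR: (b*1) -> b; overall: (((((2*a)*(z*x))+((x*2)+2))*(3*(b*1)))*(5+(((z*a)+(9+a))+5))) -> (((((2*a)*(z*x))+((x*2)+2))*(3*b))*(5+(((z*a)+(9+a))+5)))
Fixed point: (((((2*a)*(z*x))+((x*2)+2))*(3*b))*(5+(((z*a)+(9+a))+5)))

Answer: (((((2*a)*(z*x))+((x*2)+2))*(3*b))*(5+(((z*a)+(9+a))+5)))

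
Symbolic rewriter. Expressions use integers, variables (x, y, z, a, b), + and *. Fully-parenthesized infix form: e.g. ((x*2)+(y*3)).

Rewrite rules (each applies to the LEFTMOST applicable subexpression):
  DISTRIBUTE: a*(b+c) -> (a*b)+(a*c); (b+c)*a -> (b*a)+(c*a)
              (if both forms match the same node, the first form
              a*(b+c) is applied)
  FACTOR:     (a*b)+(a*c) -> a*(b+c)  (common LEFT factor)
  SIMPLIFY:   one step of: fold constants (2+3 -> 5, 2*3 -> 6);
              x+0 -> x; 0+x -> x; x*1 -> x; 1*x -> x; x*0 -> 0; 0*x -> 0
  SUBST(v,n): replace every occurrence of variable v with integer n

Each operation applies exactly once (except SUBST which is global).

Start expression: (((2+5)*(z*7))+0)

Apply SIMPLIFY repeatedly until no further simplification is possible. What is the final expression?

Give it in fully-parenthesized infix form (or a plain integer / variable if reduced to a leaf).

Start: (((2+5)*(z*7))+0)
Step 1: at root: (((2+5)*(z*7))+0) -> ((2+5)*(z*7)); overall: (((2+5)*(z*7))+0) -> ((2+5)*(z*7))
Step 2: at L: (2+5) -> 7; overall: ((2+5)*(z*7)) -> (7*(z*7))
Fixed point: (7*(z*7))

Answer: (7*(z*7))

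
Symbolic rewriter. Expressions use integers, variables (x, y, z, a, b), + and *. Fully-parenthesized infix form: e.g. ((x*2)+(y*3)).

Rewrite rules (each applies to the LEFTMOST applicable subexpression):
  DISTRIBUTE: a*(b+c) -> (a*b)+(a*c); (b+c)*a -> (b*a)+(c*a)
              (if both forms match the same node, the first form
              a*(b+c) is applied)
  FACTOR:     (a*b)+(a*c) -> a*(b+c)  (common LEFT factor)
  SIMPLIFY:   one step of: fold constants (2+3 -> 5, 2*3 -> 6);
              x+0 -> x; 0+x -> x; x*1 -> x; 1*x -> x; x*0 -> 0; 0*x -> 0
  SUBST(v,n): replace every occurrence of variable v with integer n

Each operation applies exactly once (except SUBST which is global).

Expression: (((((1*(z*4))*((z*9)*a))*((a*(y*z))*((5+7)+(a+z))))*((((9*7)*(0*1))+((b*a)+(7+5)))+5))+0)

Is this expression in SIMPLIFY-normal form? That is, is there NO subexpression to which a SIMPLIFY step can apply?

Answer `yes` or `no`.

Answer: no

Derivation:
Expression: (((((1*(z*4))*((z*9)*a))*((a*(y*z))*((5+7)+(a+z))))*((((9*7)*(0*1))+((b*a)+(7+5)))+5))+0)
Scanning for simplifiable subexpressions (pre-order)...
  at root: (((((1*(z*4))*((z*9)*a))*((a*(y*z))*((5+7)+(a+z))))*((((9*7)*(0*1))+((b*a)+(7+5)))+5))+0) (SIMPLIFIABLE)
  at L: ((((1*(z*4))*((z*9)*a))*((a*(y*z))*((5+7)+(a+z))))*((((9*7)*(0*1))+((b*a)+(7+5)))+5)) (not simplifiable)
  at LL: (((1*(z*4))*((z*9)*a))*((a*(y*z))*((5+7)+(a+z)))) (not simplifiable)
  at LLL: ((1*(z*4))*((z*9)*a)) (not simplifiable)
  at LLLL: (1*(z*4)) (SIMPLIFIABLE)
  at LLLLR: (z*4) (not simplifiable)
  at LLLR: ((z*9)*a) (not simplifiable)
  at LLLRL: (z*9) (not simplifiable)
  at LLR: ((a*(y*z))*((5+7)+(a+z))) (not simplifiable)
  at LLRL: (a*(y*z)) (not simplifiable)
  at LLRLR: (y*z) (not simplifiable)
  at LLRR: ((5+7)+(a+z)) (not simplifiable)
  at LLRRL: (5+7) (SIMPLIFIABLE)
  at LLRRR: (a+z) (not simplifiable)
  at LR: ((((9*7)*(0*1))+((b*a)+(7+5)))+5) (not simplifiable)
  at LRL: (((9*7)*(0*1))+((b*a)+(7+5))) (not simplifiable)
  at LRLL: ((9*7)*(0*1)) (not simplifiable)
  at LRLLL: (9*7) (SIMPLIFIABLE)
  at LRLLR: (0*1) (SIMPLIFIABLE)
  at LRLR: ((b*a)+(7+5)) (not simplifiable)
  at LRLRL: (b*a) (not simplifiable)
  at LRLRR: (7+5) (SIMPLIFIABLE)
Found simplifiable subexpr at path root: (((((1*(z*4))*((z*9)*a))*((a*(y*z))*((5+7)+(a+z))))*((((9*7)*(0*1))+((b*a)+(7+5)))+5))+0)
One SIMPLIFY step would give: ((((1*(z*4))*((z*9)*a))*((a*(y*z))*((5+7)+(a+z))))*((((9*7)*(0*1))+((b*a)+(7+5)))+5))
-> NOT in normal form.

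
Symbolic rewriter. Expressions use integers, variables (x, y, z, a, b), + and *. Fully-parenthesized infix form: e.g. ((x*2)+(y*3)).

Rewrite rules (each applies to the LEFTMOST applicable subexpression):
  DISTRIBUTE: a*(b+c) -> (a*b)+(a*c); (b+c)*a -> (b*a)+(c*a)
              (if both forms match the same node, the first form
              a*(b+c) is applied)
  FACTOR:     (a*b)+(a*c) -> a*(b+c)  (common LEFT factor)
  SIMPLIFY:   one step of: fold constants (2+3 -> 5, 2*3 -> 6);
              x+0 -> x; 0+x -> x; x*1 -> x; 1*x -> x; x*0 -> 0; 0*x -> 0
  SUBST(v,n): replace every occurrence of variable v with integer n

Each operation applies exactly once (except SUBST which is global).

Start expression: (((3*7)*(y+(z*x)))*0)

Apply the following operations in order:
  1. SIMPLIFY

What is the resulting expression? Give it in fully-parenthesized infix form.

Answer: 0

Derivation:
Start: (((3*7)*(y+(z*x)))*0)
Apply SIMPLIFY at root (target: (((3*7)*(y+(z*x)))*0)): (((3*7)*(y+(z*x)))*0) -> 0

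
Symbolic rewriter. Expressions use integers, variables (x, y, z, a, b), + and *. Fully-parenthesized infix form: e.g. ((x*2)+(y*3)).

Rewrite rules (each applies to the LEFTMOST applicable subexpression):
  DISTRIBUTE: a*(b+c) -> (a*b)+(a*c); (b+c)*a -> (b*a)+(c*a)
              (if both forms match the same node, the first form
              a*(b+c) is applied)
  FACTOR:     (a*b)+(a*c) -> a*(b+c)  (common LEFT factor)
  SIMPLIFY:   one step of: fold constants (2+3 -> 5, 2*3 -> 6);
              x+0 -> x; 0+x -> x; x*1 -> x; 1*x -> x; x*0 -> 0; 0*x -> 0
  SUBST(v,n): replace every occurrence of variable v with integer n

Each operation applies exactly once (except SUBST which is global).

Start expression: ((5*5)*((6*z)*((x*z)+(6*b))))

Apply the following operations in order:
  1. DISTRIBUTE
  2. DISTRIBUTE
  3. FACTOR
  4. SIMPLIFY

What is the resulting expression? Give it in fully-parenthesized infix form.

Start: ((5*5)*((6*z)*((x*z)+(6*b))))
Apply DISTRIBUTE at R (target: ((6*z)*((x*z)+(6*b)))): ((5*5)*((6*z)*((x*z)+(6*b)))) -> ((5*5)*(((6*z)*(x*z))+((6*z)*(6*b))))
Apply DISTRIBUTE at root (target: ((5*5)*(((6*z)*(x*z))+((6*z)*(6*b))))): ((5*5)*(((6*z)*(x*z))+((6*z)*(6*b)))) -> (((5*5)*((6*z)*(x*z)))+((5*5)*((6*z)*(6*b))))
Apply FACTOR at root (target: (((5*5)*((6*z)*(x*z)))+((5*5)*((6*z)*(6*b))))): (((5*5)*((6*z)*(x*z)))+((5*5)*((6*z)*(6*b)))) -> ((5*5)*(((6*z)*(x*z))+((6*z)*(6*b))))
Apply SIMPLIFY at L (target: (5*5)): ((5*5)*(((6*z)*(x*z))+((6*z)*(6*b)))) -> (25*(((6*z)*(x*z))+((6*z)*(6*b))))

Answer: (25*(((6*z)*(x*z))+((6*z)*(6*b))))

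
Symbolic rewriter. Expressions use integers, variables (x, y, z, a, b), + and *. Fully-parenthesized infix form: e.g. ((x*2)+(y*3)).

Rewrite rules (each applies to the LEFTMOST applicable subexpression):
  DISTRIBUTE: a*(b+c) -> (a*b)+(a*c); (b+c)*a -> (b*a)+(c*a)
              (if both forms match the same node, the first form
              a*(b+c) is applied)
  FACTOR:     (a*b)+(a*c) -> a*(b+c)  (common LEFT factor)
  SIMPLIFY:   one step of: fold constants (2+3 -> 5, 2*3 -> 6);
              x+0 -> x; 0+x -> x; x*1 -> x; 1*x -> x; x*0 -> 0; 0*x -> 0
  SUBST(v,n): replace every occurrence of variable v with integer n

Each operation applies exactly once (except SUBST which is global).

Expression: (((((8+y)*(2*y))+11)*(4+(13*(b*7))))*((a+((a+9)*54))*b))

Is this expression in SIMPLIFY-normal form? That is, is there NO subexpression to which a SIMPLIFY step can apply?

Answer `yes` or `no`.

Expression: (((((8+y)*(2*y))+11)*(4+(13*(b*7))))*((a+((a+9)*54))*b))
Scanning for simplifiable subexpressions (pre-order)...
  at root: (((((8+y)*(2*y))+11)*(4+(13*(b*7))))*((a+((a+9)*54))*b)) (not simplifiable)
  at L: ((((8+y)*(2*y))+11)*(4+(13*(b*7)))) (not simplifiable)
  at LL: (((8+y)*(2*y))+11) (not simplifiable)
  at LLL: ((8+y)*(2*y)) (not simplifiable)
  at LLLL: (8+y) (not simplifiable)
  at LLLR: (2*y) (not simplifiable)
  at LR: (4+(13*(b*7))) (not simplifiable)
  at LRR: (13*(b*7)) (not simplifiable)
  at LRRR: (b*7) (not simplifiable)
  at R: ((a+((a+9)*54))*b) (not simplifiable)
  at RL: (a+((a+9)*54)) (not simplifiable)
  at RLR: ((a+9)*54) (not simplifiable)
  at RLRL: (a+9) (not simplifiable)
Result: no simplifiable subexpression found -> normal form.

Answer: yes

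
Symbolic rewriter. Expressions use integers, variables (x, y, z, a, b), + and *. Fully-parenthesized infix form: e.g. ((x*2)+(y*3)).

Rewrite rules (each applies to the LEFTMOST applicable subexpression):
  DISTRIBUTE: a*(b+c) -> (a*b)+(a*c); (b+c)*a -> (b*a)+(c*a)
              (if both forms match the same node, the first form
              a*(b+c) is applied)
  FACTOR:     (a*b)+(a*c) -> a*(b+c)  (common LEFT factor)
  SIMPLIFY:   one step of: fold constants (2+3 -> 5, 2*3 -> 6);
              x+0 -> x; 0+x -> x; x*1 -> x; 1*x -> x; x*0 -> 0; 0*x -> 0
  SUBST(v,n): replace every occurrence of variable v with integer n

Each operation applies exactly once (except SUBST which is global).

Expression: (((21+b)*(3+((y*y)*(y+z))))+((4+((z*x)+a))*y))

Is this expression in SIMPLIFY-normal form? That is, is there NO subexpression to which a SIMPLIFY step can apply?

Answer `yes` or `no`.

Expression: (((21+b)*(3+((y*y)*(y+z))))+((4+((z*x)+a))*y))
Scanning for simplifiable subexpressions (pre-order)...
  at root: (((21+b)*(3+((y*y)*(y+z))))+((4+((z*x)+a))*y)) (not simplifiable)
  at L: ((21+b)*(3+((y*y)*(y+z)))) (not simplifiable)
  at LL: (21+b) (not simplifiable)
  at LR: (3+((y*y)*(y+z))) (not simplifiable)
  at LRR: ((y*y)*(y+z)) (not simplifiable)
  at LRRL: (y*y) (not simplifiable)
  at LRRR: (y+z) (not simplifiable)
  at R: ((4+((z*x)+a))*y) (not simplifiable)
  at RL: (4+((z*x)+a)) (not simplifiable)
  at RLR: ((z*x)+a) (not simplifiable)
  at RLRL: (z*x) (not simplifiable)
Result: no simplifiable subexpression found -> normal form.

Answer: yes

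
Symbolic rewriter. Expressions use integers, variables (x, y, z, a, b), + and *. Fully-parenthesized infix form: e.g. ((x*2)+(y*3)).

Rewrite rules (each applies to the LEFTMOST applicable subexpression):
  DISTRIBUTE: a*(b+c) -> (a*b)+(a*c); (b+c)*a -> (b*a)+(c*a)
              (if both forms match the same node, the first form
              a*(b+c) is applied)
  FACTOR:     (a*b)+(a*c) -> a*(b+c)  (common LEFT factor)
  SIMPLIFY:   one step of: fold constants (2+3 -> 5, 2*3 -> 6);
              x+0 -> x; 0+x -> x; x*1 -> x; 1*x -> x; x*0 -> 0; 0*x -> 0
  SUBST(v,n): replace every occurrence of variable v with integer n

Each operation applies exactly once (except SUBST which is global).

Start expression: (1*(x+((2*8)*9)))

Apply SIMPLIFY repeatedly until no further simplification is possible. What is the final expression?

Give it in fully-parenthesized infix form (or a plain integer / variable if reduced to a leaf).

Start: (1*(x+((2*8)*9)))
Step 1: at root: (1*(x+((2*8)*9))) -> (x+((2*8)*9)); overall: (1*(x+((2*8)*9))) -> (x+((2*8)*9))
Step 2: at RL: (2*8) -> 16; overall: (x+((2*8)*9)) -> (x+(16*9))
Step 3: at R: (16*9) -> 144; overall: (x+(16*9)) -> (x+144)
Fixed point: (x+144)

Answer: (x+144)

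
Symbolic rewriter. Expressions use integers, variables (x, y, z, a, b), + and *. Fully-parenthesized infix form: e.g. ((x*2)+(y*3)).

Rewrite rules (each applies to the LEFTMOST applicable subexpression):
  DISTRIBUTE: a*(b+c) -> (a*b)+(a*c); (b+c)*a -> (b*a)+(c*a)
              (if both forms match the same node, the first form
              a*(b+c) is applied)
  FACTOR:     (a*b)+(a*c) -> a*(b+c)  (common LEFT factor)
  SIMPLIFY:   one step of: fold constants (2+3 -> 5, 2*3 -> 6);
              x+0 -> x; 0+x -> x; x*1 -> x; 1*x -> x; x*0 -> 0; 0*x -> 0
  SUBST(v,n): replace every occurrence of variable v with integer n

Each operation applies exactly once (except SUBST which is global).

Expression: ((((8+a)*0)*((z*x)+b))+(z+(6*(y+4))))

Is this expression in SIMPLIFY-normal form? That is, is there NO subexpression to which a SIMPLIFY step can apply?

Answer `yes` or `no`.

Answer: no

Derivation:
Expression: ((((8+a)*0)*((z*x)+b))+(z+(6*(y+4))))
Scanning for simplifiable subexpressions (pre-order)...
  at root: ((((8+a)*0)*((z*x)+b))+(z+(6*(y+4)))) (not simplifiable)
  at L: (((8+a)*0)*((z*x)+b)) (not simplifiable)
  at LL: ((8+a)*0) (SIMPLIFIABLE)
  at LLL: (8+a) (not simplifiable)
  at LR: ((z*x)+b) (not simplifiable)
  at LRL: (z*x) (not simplifiable)
  at R: (z+(6*(y+4))) (not simplifiable)
  at RR: (6*(y+4)) (not simplifiable)
  at RRR: (y+4) (not simplifiable)
Found simplifiable subexpr at path LL: ((8+a)*0)
One SIMPLIFY step would give: ((0*((z*x)+b))+(z+(6*(y+4))))
-> NOT in normal form.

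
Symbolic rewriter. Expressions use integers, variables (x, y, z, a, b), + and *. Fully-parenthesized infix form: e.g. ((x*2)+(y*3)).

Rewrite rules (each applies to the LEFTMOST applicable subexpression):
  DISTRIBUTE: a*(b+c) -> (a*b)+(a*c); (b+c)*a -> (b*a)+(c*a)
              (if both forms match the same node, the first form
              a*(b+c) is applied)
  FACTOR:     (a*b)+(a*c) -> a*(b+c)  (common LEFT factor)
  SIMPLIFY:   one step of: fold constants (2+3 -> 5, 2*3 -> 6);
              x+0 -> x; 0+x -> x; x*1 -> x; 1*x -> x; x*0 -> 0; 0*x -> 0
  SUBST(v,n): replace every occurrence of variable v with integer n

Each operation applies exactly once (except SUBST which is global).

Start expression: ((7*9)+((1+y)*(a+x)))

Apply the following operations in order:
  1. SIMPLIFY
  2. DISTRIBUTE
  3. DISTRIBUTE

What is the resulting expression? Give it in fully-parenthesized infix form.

Start: ((7*9)+((1+y)*(a+x)))
Apply SIMPLIFY at L (target: (7*9)): ((7*9)+((1+y)*(a+x))) -> (63+((1+y)*(a+x)))
Apply DISTRIBUTE at R (target: ((1+y)*(a+x))): (63+((1+y)*(a+x))) -> (63+(((1+y)*a)+((1+y)*x)))
Apply DISTRIBUTE at RL (target: ((1+y)*a)): (63+(((1+y)*a)+((1+y)*x))) -> (63+(((1*a)+(y*a))+((1+y)*x)))

Answer: (63+(((1*a)+(y*a))+((1+y)*x)))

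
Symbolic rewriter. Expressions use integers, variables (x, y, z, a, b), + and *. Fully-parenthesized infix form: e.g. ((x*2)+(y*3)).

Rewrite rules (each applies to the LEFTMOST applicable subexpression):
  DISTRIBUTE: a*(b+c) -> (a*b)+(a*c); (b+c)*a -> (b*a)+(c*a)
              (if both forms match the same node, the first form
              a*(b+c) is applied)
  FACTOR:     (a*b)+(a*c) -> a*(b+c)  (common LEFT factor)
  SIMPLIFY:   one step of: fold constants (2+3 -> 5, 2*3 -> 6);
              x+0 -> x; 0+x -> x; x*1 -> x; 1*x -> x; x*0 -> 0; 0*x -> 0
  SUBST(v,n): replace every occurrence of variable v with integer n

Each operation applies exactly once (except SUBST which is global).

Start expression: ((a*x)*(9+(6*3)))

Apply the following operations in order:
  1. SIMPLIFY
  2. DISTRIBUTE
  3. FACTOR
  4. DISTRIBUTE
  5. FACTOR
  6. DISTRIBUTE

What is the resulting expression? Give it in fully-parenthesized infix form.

Start: ((a*x)*(9+(6*3)))
Apply SIMPLIFY at RR (target: (6*3)): ((a*x)*(9+(6*3))) -> ((a*x)*(9+18))
Apply DISTRIBUTE at root (target: ((a*x)*(9+18))): ((a*x)*(9+18)) -> (((a*x)*9)+((a*x)*18))
Apply FACTOR at root (target: (((a*x)*9)+((a*x)*18))): (((a*x)*9)+((a*x)*18)) -> ((a*x)*(9+18))
Apply DISTRIBUTE at root (target: ((a*x)*(9+18))): ((a*x)*(9+18)) -> (((a*x)*9)+((a*x)*18))
Apply FACTOR at root (target: (((a*x)*9)+((a*x)*18))): (((a*x)*9)+((a*x)*18)) -> ((a*x)*(9+18))
Apply DISTRIBUTE at root (target: ((a*x)*(9+18))): ((a*x)*(9+18)) -> (((a*x)*9)+((a*x)*18))

Answer: (((a*x)*9)+((a*x)*18))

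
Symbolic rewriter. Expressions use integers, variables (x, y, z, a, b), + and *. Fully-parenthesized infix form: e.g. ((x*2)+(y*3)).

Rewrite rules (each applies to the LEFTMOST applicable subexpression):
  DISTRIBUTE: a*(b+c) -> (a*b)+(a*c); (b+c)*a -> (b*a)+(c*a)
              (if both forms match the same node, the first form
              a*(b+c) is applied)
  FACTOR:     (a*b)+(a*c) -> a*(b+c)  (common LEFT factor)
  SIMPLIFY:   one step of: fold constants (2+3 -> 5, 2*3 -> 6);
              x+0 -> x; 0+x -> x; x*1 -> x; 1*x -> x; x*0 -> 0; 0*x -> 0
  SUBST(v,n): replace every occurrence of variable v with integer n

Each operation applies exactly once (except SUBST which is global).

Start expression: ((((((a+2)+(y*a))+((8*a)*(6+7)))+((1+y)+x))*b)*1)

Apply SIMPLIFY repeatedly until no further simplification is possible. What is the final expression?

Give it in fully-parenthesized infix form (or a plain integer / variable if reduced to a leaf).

Answer: (((((a+2)+(y*a))+((8*a)*13))+((1+y)+x))*b)

Derivation:
Start: ((((((a+2)+(y*a))+((8*a)*(6+7)))+((1+y)+x))*b)*1)
Step 1: at root: ((((((a+2)+(y*a))+((8*a)*(6+7)))+((1+y)+x))*b)*1) -> (((((a+2)+(y*a))+((8*a)*(6+7)))+((1+y)+x))*b); overall: ((((((a+2)+(y*a))+((8*a)*(6+7)))+((1+y)+x))*b)*1) -> (((((a+2)+(y*a))+((8*a)*(6+7)))+((1+y)+x))*b)
Step 2: at LLRR: (6+7) -> 13; overall: (((((a+2)+(y*a))+((8*a)*(6+7)))+((1+y)+x))*b) -> (((((a+2)+(y*a))+((8*a)*13))+((1+y)+x))*b)
Fixed point: (((((a+2)+(y*a))+((8*a)*13))+((1+y)+x))*b)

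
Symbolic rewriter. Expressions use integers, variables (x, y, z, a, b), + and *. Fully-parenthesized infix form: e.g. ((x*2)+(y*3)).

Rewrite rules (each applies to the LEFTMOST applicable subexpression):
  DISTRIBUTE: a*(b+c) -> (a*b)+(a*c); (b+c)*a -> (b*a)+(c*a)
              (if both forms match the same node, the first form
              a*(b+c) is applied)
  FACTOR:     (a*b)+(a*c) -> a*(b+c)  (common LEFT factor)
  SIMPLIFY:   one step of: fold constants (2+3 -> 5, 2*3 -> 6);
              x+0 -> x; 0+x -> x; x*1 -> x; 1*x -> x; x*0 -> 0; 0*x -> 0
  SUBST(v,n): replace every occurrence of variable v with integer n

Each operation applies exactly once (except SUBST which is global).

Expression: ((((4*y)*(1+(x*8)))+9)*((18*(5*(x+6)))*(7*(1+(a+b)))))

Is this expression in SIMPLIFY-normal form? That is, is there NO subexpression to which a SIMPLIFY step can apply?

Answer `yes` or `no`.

Answer: yes

Derivation:
Expression: ((((4*y)*(1+(x*8)))+9)*((18*(5*(x+6)))*(7*(1+(a+b)))))
Scanning for simplifiable subexpressions (pre-order)...
  at root: ((((4*y)*(1+(x*8)))+9)*((18*(5*(x+6)))*(7*(1+(a+b))))) (not simplifiable)
  at L: (((4*y)*(1+(x*8)))+9) (not simplifiable)
  at LL: ((4*y)*(1+(x*8))) (not simplifiable)
  at LLL: (4*y) (not simplifiable)
  at LLR: (1+(x*8)) (not simplifiable)
  at LLRR: (x*8) (not simplifiable)
  at R: ((18*(5*(x+6)))*(7*(1+(a+b)))) (not simplifiable)
  at RL: (18*(5*(x+6))) (not simplifiable)
  at RLR: (5*(x+6)) (not simplifiable)
  at RLRR: (x+6) (not simplifiable)
  at RR: (7*(1+(a+b))) (not simplifiable)
  at RRR: (1+(a+b)) (not simplifiable)
  at RRRR: (a+b) (not simplifiable)
Result: no simplifiable subexpression found -> normal form.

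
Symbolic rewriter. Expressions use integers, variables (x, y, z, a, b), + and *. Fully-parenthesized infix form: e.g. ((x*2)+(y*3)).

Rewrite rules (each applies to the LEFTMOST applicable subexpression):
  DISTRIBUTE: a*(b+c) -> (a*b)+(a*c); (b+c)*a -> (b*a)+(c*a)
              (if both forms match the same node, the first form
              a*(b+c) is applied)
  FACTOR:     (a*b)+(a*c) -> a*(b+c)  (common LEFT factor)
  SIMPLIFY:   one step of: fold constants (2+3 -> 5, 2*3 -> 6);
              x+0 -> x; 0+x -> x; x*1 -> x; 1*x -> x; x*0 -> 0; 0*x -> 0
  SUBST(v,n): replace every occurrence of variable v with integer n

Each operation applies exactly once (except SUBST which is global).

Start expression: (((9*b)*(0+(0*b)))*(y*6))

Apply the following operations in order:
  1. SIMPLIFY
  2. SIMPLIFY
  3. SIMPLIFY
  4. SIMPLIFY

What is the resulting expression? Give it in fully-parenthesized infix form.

Start: (((9*b)*(0+(0*b)))*(y*6))
Apply SIMPLIFY at LR (target: (0+(0*b))): (((9*b)*(0+(0*b)))*(y*6)) -> (((9*b)*(0*b))*(y*6))
Apply SIMPLIFY at LR (target: (0*b)): (((9*b)*(0*b))*(y*6)) -> (((9*b)*0)*(y*6))
Apply SIMPLIFY at L (target: ((9*b)*0)): (((9*b)*0)*(y*6)) -> (0*(y*6))
Apply SIMPLIFY at root (target: (0*(y*6))): (0*(y*6)) -> 0

Answer: 0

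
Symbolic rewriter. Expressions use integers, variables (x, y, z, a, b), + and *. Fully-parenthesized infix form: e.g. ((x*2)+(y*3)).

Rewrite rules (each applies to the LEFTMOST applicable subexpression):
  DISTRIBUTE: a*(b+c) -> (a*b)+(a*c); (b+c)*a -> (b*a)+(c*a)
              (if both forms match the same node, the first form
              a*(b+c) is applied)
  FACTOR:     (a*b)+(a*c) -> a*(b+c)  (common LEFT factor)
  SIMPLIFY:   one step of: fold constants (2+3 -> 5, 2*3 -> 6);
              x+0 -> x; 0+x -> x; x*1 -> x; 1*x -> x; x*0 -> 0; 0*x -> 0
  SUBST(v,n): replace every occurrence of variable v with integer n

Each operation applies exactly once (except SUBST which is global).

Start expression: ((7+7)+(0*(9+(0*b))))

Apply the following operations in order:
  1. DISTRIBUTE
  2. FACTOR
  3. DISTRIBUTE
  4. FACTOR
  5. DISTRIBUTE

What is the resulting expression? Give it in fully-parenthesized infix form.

Start: ((7+7)+(0*(9+(0*b))))
Apply DISTRIBUTE at R (target: (0*(9+(0*b)))): ((7+7)+(0*(9+(0*b)))) -> ((7+7)+((0*9)+(0*(0*b))))
Apply FACTOR at R (target: ((0*9)+(0*(0*b)))): ((7+7)+((0*9)+(0*(0*b)))) -> ((7+7)+(0*(9+(0*b))))
Apply DISTRIBUTE at R (target: (0*(9+(0*b)))): ((7+7)+(0*(9+(0*b)))) -> ((7+7)+((0*9)+(0*(0*b))))
Apply FACTOR at R (target: ((0*9)+(0*(0*b)))): ((7+7)+((0*9)+(0*(0*b)))) -> ((7+7)+(0*(9+(0*b))))
Apply DISTRIBUTE at R (target: (0*(9+(0*b)))): ((7+7)+(0*(9+(0*b)))) -> ((7+7)+((0*9)+(0*(0*b))))

Answer: ((7+7)+((0*9)+(0*(0*b))))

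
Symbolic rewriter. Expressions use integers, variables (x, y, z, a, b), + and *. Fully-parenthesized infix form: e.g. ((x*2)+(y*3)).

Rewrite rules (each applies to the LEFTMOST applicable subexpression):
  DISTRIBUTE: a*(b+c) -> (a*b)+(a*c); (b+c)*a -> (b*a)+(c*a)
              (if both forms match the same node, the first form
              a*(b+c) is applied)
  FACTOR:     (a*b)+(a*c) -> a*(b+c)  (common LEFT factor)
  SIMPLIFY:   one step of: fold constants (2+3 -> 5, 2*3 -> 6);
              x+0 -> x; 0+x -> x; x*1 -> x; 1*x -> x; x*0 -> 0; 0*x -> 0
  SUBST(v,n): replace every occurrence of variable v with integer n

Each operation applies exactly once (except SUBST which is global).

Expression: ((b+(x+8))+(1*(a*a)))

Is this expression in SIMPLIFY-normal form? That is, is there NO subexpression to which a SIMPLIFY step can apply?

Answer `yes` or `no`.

Answer: no

Derivation:
Expression: ((b+(x+8))+(1*(a*a)))
Scanning for simplifiable subexpressions (pre-order)...
  at root: ((b+(x+8))+(1*(a*a))) (not simplifiable)
  at L: (b+(x+8)) (not simplifiable)
  at LR: (x+8) (not simplifiable)
  at R: (1*(a*a)) (SIMPLIFIABLE)
  at RR: (a*a) (not simplifiable)
Found simplifiable subexpr at path R: (1*(a*a))
One SIMPLIFY step would give: ((b+(x+8))+(a*a))
-> NOT in normal form.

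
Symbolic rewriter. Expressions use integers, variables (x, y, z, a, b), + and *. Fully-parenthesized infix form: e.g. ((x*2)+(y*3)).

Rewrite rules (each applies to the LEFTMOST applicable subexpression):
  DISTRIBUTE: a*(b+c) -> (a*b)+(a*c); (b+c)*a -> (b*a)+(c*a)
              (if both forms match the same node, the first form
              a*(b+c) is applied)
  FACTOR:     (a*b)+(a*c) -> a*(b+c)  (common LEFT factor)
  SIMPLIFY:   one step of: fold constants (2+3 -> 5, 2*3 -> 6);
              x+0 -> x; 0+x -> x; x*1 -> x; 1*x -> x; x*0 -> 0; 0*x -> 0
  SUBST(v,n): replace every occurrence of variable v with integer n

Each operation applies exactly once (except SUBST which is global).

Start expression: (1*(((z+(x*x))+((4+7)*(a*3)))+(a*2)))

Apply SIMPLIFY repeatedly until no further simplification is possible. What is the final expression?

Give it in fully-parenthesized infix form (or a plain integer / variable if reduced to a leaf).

Answer: (((z+(x*x))+(11*(a*3)))+(a*2))

Derivation:
Start: (1*(((z+(x*x))+((4+7)*(a*3)))+(a*2)))
Step 1: at root: (1*(((z+(x*x))+((4+7)*(a*3)))+(a*2))) -> (((z+(x*x))+((4+7)*(a*3)))+(a*2)); overall: (1*(((z+(x*x))+((4+7)*(a*3)))+(a*2))) -> (((z+(x*x))+((4+7)*(a*3)))+(a*2))
Step 2: at LRL: (4+7) -> 11; overall: (((z+(x*x))+((4+7)*(a*3)))+(a*2)) -> (((z+(x*x))+(11*(a*3)))+(a*2))
Fixed point: (((z+(x*x))+(11*(a*3)))+(a*2))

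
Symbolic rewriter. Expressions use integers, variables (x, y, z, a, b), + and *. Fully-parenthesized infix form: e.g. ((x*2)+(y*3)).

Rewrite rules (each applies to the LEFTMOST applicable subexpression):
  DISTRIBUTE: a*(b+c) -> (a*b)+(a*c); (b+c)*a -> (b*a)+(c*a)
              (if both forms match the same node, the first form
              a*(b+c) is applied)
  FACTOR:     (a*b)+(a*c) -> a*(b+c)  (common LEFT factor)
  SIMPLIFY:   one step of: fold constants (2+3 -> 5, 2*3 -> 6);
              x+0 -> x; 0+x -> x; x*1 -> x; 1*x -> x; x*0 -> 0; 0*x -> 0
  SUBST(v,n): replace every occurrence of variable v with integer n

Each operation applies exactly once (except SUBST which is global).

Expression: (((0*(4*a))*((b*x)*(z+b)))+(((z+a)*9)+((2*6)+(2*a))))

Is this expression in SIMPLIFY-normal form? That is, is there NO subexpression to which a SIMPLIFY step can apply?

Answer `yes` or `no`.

Answer: no

Derivation:
Expression: (((0*(4*a))*((b*x)*(z+b)))+(((z+a)*9)+((2*6)+(2*a))))
Scanning for simplifiable subexpressions (pre-order)...
  at root: (((0*(4*a))*((b*x)*(z+b)))+(((z+a)*9)+((2*6)+(2*a)))) (not simplifiable)
  at L: ((0*(4*a))*((b*x)*(z+b))) (not simplifiable)
  at LL: (0*(4*a)) (SIMPLIFIABLE)
  at LLR: (4*a) (not simplifiable)
  at LR: ((b*x)*(z+b)) (not simplifiable)
  at LRL: (b*x) (not simplifiable)
  at LRR: (z+b) (not simplifiable)
  at R: (((z+a)*9)+((2*6)+(2*a))) (not simplifiable)
  at RL: ((z+a)*9) (not simplifiable)
  at RLL: (z+a) (not simplifiable)
  at RR: ((2*6)+(2*a)) (not simplifiable)
  at RRL: (2*6) (SIMPLIFIABLE)
  at RRR: (2*a) (not simplifiable)
Found simplifiable subexpr at path LL: (0*(4*a))
One SIMPLIFY step would give: ((0*((b*x)*(z+b)))+(((z+a)*9)+((2*6)+(2*a))))
-> NOT in normal form.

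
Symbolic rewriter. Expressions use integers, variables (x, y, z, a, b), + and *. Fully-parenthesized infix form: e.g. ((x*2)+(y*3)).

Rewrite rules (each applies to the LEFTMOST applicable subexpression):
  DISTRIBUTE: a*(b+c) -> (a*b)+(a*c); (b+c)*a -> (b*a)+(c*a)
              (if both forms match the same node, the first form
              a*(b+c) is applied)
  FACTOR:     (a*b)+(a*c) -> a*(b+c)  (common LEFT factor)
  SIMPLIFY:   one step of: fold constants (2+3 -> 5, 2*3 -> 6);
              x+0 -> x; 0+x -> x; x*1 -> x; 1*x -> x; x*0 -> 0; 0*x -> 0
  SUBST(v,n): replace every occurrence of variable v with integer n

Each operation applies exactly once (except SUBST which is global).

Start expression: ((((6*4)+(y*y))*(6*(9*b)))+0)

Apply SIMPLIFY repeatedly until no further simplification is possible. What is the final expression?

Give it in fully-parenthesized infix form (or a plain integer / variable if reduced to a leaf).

Answer: ((24+(y*y))*(6*(9*b)))

Derivation:
Start: ((((6*4)+(y*y))*(6*(9*b)))+0)
Step 1: at root: ((((6*4)+(y*y))*(6*(9*b)))+0) -> (((6*4)+(y*y))*(6*(9*b))); overall: ((((6*4)+(y*y))*(6*(9*b)))+0) -> (((6*4)+(y*y))*(6*(9*b)))
Step 2: at LL: (6*4) -> 24; overall: (((6*4)+(y*y))*(6*(9*b))) -> ((24+(y*y))*(6*(9*b)))
Fixed point: ((24+(y*y))*(6*(9*b)))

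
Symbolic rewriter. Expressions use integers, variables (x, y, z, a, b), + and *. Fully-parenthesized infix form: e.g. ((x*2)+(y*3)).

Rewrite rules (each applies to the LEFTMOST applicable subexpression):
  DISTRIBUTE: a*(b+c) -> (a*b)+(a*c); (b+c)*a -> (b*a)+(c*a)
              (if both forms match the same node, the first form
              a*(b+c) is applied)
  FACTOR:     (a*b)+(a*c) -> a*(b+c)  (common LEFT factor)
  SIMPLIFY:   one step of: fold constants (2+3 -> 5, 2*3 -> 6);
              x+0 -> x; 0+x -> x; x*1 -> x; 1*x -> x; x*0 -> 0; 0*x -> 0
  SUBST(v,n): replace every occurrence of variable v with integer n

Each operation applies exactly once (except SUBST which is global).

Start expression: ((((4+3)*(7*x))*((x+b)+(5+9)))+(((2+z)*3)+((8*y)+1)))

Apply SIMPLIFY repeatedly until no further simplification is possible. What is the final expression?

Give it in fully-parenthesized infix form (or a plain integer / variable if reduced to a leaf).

Answer: (((7*(7*x))*((x+b)+14))+(((2+z)*3)+((8*y)+1)))

Derivation:
Start: ((((4+3)*(7*x))*((x+b)+(5+9)))+(((2+z)*3)+((8*y)+1)))
Step 1: at LLL: (4+3) -> 7; overall: ((((4+3)*(7*x))*((x+b)+(5+9)))+(((2+z)*3)+((8*y)+1))) -> (((7*(7*x))*((x+b)+(5+9)))+(((2+z)*3)+((8*y)+1)))
Step 2: at LRR: (5+9) -> 14; overall: (((7*(7*x))*((x+b)+(5+9)))+(((2+z)*3)+((8*y)+1))) -> (((7*(7*x))*((x+b)+14))+(((2+z)*3)+((8*y)+1)))
Fixed point: (((7*(7*x))*((x+b)+14))+(((2+z)*3)+((8*y)+1)))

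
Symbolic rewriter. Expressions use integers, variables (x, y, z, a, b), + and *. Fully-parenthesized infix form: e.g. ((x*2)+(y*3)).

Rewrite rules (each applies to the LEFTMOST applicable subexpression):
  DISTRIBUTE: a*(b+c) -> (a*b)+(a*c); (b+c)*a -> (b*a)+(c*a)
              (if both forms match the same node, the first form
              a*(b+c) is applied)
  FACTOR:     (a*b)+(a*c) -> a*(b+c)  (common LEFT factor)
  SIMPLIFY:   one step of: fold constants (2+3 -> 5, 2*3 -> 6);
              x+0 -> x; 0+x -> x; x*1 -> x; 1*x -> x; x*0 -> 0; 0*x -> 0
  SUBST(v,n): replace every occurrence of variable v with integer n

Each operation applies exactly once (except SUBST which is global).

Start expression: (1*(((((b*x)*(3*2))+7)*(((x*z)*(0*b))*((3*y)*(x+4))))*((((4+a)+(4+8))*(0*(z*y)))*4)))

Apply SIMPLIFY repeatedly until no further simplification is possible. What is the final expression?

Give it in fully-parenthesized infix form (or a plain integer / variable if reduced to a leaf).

Answer: 0

Derivation:
Start: (1*(((((b*x)*(3*2))+7)*(((x*z)*(0*b))*((3*y)*(x+4))))*((((4+a)+(4+8))*(0*(z*y)))*4)))
Step 1: at root: (1*(((((b*x)*(3*2))+7)*(((x*z)*(0*b))*((3*y)*(x+4))))*((((4+a)+(4+8))*(0*(z*y)))*4))) -> (((((b*x)*(3*2))+7)*(((x*z)*(0*b))*((3*y)*(x+4))))*((((4+a)+(4+8))*(0*(z*y)))*4)); overall: (1*(((((b*x)*(3*2))+7)*(((x*z)*(0*b))*((3*y)*(x+4))))*((((4+a)+(4+8))*(0*(z*y)))*4))) -> (((((b*x)*(3*2))+7)*(((x*z)*(0*b))*((3*y)*(x+4))))*((((4+a)+(4+8))*(0*(z*y)))*4))
Step 2: at LLLR: (3*2) -> 6; overall: (((((b*x)*(3*2))+7)*(((x*z)*(0*b))*((3*y)*(x+4))))*((((4+a)+(4+8))*(0*(z*y)))*4)) -> (((((b*x)*6)+7)*(((x*z)*(0*b))*((3*y)*(x+4))))*((((4+a)+(4+8))*(0*(z*y)))*4))
Step 3: at LRLR: (0*b) -> 0; overall: (((((b*x)*6)+7)*(((x*z)*(0*b))*((3*y)*(x+4))))*((((4+a)+(4+8))*(0*(z*y)))*4)) -> (((((b*x)*6)+7)*(((x*z)*0)*((3*y)*(x+4))))*((((4+a)+(4+8))*(0*(z*y)))*4))
Step 4: at LRL: ((x*z)*0) -> 0; overall: (((((b*x)*6)+7)*(((x*z)*0)*((3*y)*(x+4))))*((((4+a)+(4+8))*(0*(z*y)))*4)) -> (((((b*x)*6)+7)*(0*((3*y)*(x+4))))*((((4+a)+(4+8))*(0*(z*y)))*4))
Step 5: at LR: (0*((3*y)*(x+4))) -> 0; overall: (((((b*x)*6)+7)*(0*((3*y)*(x+4))))*((((4+a)+(4+8))*(0*(z*y)))*4)) -> (((((b*x)*6)+7)*0)*((((4+a)+(4+8))*(0*(z*y)))*4))
Step 6: at L: ((((b*x)*6)+7)*0) -> 0; overall: (((((b*x)*6)+7)*0)*((((4+a)+(4+8))*(0*(z*y)))*4)) -> (0*((((4+a)+(4+8))*(0*(z*y)))*4))
Step 7: at root: (0*((((4+a)+(4+8))*(0*(z*y)))*4)) -> 0; overall: (0*((((4+a)+(4+8))*(0*(z*y)))*4)) -> 0
Fixed point: 0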